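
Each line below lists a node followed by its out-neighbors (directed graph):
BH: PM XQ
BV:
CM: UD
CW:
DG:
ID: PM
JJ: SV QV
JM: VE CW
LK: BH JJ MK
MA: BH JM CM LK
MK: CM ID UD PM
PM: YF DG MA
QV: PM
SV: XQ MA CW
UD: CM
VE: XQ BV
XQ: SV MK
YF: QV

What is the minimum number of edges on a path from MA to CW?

2

Level 0: MA
Level 1: BH, CM, JM, LK
Level 2: CW, JJ, MK, PM, UD, VE, XQ
Level 3: BV, DG, ID, QV, SV, YF
CW first appears at level 2.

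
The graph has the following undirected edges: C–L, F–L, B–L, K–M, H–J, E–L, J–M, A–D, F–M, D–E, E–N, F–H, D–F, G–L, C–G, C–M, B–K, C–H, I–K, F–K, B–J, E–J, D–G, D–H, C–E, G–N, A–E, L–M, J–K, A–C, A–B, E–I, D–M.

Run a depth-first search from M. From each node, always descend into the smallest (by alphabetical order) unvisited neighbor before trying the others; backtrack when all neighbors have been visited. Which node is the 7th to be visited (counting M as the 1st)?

Visit M
M → C
C → A
A → B
B → J
J → E
E → D
D → F
F → H
F → K
K → I
F → L
L → G
G → N

Visit order: M, C, A, B, J, E, D, F, H, K, I, L, G, N

D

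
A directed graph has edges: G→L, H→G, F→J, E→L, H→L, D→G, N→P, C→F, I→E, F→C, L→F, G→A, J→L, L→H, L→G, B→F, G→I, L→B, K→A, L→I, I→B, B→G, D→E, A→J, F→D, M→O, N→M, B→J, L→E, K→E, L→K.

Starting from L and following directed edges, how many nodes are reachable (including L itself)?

12

BFS from L visits: L, B, E, F, G, H, I, K, J, C, D, A
Reachable nodes: 12 of 16 total.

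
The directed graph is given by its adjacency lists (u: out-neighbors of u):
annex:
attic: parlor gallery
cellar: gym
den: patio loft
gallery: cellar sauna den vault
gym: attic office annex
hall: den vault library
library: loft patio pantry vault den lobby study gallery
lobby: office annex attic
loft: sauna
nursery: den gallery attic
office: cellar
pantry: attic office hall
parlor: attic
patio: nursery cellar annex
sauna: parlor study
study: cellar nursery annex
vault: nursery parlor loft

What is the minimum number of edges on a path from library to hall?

2

Level 0: library
Level 1: den, gallery, lobby, loft, pantry, patio, study, vault
Level 2: annex, attic, cellar, hall, nursery, office, parlor, sauna
Level 3: gym
hall first appears at level 2.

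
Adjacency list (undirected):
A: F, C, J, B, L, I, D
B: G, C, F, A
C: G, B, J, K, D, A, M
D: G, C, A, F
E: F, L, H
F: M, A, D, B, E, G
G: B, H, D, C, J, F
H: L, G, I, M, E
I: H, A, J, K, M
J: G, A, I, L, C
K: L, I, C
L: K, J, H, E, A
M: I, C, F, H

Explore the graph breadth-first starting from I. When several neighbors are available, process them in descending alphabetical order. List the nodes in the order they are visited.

Visit I; enqueue M, K, J, H, A → queue [M, K, J, H, A]
Visit M; enqueue F, C → queue [K, J, H, A, F, C]
Visit K; enqueue L → queue [J, H, A, F, C, L]
Visit J; enqueue G → queue [H, A, F, C, L, G]
Visit H; enqueue E → queue [A, F, C, L, G, E]
Visit A; enqueue D, B → queue [F, C, L, G, E, D, B]
Visit F → queue [C, L, G, E, D, B]
Visit C → queue [L, G, E, D, B]
Visit L → queue [G, E, D, B]
Visit G → queue [E, D, B]
Visit E → queue [D, B]
Visit D → queue [B]
Visit B → queue []

I -> M -> K -> J -> H -> A -> F -> C -> L -> G -> E -> D -> B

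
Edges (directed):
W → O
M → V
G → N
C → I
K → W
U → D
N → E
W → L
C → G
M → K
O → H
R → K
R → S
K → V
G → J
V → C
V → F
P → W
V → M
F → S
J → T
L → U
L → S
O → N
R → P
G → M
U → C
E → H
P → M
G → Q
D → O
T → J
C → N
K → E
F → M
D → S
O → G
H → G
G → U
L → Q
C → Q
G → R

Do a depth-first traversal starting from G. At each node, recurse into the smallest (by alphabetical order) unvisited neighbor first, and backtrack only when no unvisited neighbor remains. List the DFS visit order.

G -> J -> T -> M -> K -> E -> H -> V -> C -> I -> N -> Q -> F -> S -> W -> L -> U -> D -> O -> R -> P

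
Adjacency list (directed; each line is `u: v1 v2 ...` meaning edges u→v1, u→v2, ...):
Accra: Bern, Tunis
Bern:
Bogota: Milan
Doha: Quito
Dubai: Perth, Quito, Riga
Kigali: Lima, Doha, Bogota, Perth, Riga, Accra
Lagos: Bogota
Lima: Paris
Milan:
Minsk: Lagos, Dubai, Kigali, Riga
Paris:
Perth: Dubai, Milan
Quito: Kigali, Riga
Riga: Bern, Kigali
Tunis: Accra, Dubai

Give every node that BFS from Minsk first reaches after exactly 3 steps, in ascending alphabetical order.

Level 0: Minsk
Level 1: Dubai, Kigali, Lagos, Riga
Level 2: Accra, Bern, Bogota, Doha, Lima, Perth, Quito
Level 3: Milan, Paris, Tunis

Milan, Paris, Tunis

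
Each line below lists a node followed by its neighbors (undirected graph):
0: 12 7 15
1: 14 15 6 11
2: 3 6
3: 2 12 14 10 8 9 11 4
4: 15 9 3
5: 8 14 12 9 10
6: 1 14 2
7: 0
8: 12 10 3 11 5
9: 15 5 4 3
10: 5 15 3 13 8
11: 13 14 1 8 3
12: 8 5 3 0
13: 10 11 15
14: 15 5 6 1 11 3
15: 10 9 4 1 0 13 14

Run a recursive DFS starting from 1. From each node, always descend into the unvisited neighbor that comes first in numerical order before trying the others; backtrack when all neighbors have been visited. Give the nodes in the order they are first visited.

Visit 1
1 → 6
6 → 2
2 → 3
3 → 4
4 → 9
9 → 5
5 → 8
8 → 10
10 → 13
13 → 11
11 → 14
14 → 15
15 → 0
0 → 7
0 → 12

1 6 2 3 4 9 5 8 10 13 11 14 15 0 7 12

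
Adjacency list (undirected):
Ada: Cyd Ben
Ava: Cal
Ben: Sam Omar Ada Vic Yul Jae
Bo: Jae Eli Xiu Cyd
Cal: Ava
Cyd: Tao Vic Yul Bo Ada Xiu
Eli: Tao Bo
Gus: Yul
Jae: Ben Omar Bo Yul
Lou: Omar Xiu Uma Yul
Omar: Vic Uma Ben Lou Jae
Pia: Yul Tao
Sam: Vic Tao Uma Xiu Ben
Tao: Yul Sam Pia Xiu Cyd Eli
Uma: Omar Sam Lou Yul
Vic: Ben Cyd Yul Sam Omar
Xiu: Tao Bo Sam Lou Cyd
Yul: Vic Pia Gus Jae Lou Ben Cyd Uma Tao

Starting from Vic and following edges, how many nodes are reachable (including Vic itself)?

16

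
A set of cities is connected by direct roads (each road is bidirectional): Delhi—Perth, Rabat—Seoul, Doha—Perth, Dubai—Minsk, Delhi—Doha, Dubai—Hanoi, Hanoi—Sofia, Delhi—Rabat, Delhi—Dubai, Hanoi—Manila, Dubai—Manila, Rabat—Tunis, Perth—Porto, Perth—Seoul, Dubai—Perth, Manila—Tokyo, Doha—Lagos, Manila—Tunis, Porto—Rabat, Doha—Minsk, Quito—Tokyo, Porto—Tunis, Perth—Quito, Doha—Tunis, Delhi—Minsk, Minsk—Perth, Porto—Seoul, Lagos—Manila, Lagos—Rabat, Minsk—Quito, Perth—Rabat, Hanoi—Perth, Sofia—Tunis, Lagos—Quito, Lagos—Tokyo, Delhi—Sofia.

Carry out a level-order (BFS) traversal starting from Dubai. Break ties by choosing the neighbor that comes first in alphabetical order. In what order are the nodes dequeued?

Dubai → Delhi → Hanoi → Manila → Minsk → Perth → Doha → Rabat → Sofia → Lagos → Tokyo → Tunis → Quito → Porto → Seoul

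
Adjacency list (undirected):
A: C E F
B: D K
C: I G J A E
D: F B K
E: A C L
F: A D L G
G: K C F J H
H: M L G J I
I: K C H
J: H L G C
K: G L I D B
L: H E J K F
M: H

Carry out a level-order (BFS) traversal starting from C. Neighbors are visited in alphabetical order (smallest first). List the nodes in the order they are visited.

C → A → E → G → I → J → F → L → H → K → D → M → B

Visit C; enqueue A, E, G, I, J → queue [A, E, G, I, J]
Visit A; enqueue F → queue [E, G, I, J, F]
Visit E; enqueue L → queue [G, I, J, F, L]
Visit G; enqueue H, K → queue [I, J, F, L, H, K]
Visit I → queue [J, F, L, H, K]
Visit J → queue [F, L, H, K]
Visit F; enqueue D → queue [L, H, K, D]
Visit L → queue [H, K, D]
Visit H; enqueue M → queue [K, D, M]
Visit K; enqueue B → queue [D, M, B]
Visit D → queue [M, B]
Visit M → queue [B]
Visit B → queue []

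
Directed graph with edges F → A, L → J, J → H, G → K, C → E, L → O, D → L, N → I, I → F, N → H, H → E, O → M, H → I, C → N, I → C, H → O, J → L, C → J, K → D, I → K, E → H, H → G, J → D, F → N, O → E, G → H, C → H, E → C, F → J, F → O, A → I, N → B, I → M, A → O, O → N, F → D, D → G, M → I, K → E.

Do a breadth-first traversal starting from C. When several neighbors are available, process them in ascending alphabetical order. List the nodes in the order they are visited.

C, E, H, J, N, G, I, O, D, L, B, K, F, M, A

Visit C; enqueue E, H, J, N → queue [E, H, J, N]
Visit E → queue [H, J, N]
Visit H; enqueue G, I, O → queue [J, N, G, I, O]
Visit J; enqueue D, L → queue [N, G, I, O, D, L]
Visit N; enqueue B → queue [G, I, O, D, L, B]
Visit G; enqueue K → queue [I, O, D, L, B, K]
Visit I; enqueue F, M → queue [O, D, L, B, K, F, M]
Visit O → queue [D, L, B, K, F, M]
Visit D → queue [L, B, K, F, M]
Visit L → queue [B, K, F, M]
Visit B → queue [K, F, M]
Visit K → queue [F, M]
Visit F; enqueue A → queue [M, A]
Visit M → queue [A]
Visit A → queue []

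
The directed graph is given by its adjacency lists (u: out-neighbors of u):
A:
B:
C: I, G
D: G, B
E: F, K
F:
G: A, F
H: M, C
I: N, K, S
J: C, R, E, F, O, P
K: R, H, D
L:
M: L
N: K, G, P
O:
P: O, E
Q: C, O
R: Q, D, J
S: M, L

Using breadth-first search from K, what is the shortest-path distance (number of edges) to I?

3

Level 0: K
Level 1: D, H, R
Level 2: B, C, G, J, M, Q
Level 3: A, E, F, I, L, O, P
Level 4: N, S
I first appears at level 3.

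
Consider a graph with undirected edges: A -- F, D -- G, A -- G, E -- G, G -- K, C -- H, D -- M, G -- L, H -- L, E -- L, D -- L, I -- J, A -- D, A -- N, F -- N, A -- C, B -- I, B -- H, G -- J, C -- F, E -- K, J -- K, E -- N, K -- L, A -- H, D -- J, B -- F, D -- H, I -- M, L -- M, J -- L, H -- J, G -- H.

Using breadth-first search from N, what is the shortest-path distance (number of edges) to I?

3

Level 0: N
Level 1: A, E, F
Level 2: B, C, D, G, H, K, L
Level 3: I, J, M
I first appears at level 3.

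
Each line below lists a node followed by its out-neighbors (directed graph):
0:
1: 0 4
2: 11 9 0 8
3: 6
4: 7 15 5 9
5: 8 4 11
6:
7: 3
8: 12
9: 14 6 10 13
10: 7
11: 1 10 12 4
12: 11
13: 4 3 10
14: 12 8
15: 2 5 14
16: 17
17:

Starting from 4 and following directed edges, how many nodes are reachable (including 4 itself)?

BFS from 4 visits: 4, 7, 15, 5, 9, 3, 2, 14, 8, 11, 6, 10, 13, 0, 12, 1
Reachable nodes: 16 of 18 total.

16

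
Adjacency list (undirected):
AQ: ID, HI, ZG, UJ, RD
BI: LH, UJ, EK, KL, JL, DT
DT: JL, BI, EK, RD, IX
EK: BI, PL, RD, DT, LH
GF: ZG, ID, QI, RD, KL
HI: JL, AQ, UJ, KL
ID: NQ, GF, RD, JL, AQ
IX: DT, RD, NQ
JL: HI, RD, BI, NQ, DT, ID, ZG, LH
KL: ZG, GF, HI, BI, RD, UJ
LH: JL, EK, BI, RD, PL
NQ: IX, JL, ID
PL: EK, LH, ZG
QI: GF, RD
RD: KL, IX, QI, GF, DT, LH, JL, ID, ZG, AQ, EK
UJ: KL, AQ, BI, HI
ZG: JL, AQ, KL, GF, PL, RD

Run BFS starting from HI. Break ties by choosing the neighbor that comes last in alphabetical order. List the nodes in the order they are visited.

HI UJ KL JL AQ BI ZG RD GF NQ LH ID DT EK PL QI IX

Visit HI; enqueue UJ, KL, JL, AQ → queue [UJ, KL, JL, AQ]
Visit UJ; enqueue BI → queue [KL, JL, AQ, BI]
Visit KL; enqueue ZG, RD, GF → queue [JL, AQ, BI, ZG, RD, GF]
Visit JL; enqueue NQ, LH, ID, DT → queue [AQ, BI, ZG, RD, GF, NQ, LH, ID, DT]
Visit AQ → queue [BI, ZG, RD, GF, NQ, LH, ID, DT]
Visit BI; enqueue EK → queue [ZG, RD, GF, NQ, LH, ID, DT, EK]
Visit ZG; enqueue PL → queue [RD, GF, NQ, LH, ID, DT, EK, PL]
Visit RD; enqueue QI, IX → queue [GF, NQ, LH, ID, DT, EK, PL, QI, IX]
Visit GF → queue [NQ, LH, ID, DT, EK, PL, QI, IX]
Visit NQ → queue [LH, ID, DT, EK, PL, QI, IX]
Visit LH → queue [ID, DT, EK, PL, QI, IX]
Visit ID → queue [DT, EK, PL, QI, IX]
Visit DT → queue [EK, PL, QI, IX]
Visit EK → queue [PL, QI, IX]
Visit PL → queue [QI, IX]
Visit QI → queue [IX]
Visit IX → queue []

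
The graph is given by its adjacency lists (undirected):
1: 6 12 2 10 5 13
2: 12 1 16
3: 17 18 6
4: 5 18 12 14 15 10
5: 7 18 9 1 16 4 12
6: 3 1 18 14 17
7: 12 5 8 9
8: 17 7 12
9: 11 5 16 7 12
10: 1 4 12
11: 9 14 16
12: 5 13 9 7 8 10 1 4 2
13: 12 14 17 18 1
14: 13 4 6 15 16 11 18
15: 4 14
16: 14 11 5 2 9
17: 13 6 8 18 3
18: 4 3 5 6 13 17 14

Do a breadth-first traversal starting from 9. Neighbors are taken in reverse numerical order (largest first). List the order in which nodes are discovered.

9, 16, 12, 11, 7, 5, 14, 2, 13, 10, 8, 4, 1, 18, 15, 6, 17, 3

Visit 9; enqueue 16, 12, 11, 7, 5 → queue [16, 12, 11, 7, 5]
Visit 16; enqueue 14, 2 → queue [12, 11, 7, 5, 14, 2]
Visit 12; enqueue 13, 10, 8, 4, 1 → queue [11, 7, 5, 14, 2, 13, 10, 8, 4, 1]
Visit 11 → queue [7, 5, 14, 2, 13, 10, 8, 4, 1]
Visit 7 → queue [5, 14, 2, 13, 10, 8, 4, 1]
Visit 5; enqueue 18 → queue [14, 2, 13, 10, 8, 4, 1, 18]
Visit 14; enqueue 15, 6 → queue [2, 13, 10, 8, 4, 1, 18, 15, 6]
Visit 2 → queue [13, 10, 8, 4, 1, 18, 15, 6]
Visit 13; enqueue 17 → queue [10, 8, 4, 1, 18, 15, 6, 17]
Visit 10 → queue [8, 4, 1, 18, 15, 6, 17]
Visit 8 → queue [4, 1, 18, 15, 6, 17]
Visit 4 → queue [1, 18, 15, 6, 17]
Visit 1 → queue [18, 15, 6, 17]
Visit 18; enqueue 3 → queue [15, 6, 17, 3]
Visit 15 → queue [6, 17, 3]
Visit 6 → queue [17, 3]
Visit 17 → queue [3]
Visit 3 → queue []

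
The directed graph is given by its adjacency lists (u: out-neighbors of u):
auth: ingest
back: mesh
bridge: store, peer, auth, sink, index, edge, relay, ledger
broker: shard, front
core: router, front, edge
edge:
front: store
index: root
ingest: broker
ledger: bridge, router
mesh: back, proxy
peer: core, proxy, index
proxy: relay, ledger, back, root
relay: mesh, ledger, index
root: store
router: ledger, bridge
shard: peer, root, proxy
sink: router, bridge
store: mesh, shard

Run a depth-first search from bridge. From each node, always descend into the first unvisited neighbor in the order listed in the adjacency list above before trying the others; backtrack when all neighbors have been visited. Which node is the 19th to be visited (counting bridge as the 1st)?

sink

Visit bridge
bridge → store
store → mesh
mesh → back
mesh → proxy
proxy → relay
relay → ledger
ledger → router
relay → index
index → root
store → shard
shard → peer
peer → core
core → front
core → edge
bridge → auth
auth → ingest
ingest → broker
bridge → sink

Visit order: bridge, store, mesh, back, proxy, relay, ledger, router, index, root, shard, peer, core, front, edge, auth, ingest, broker, sink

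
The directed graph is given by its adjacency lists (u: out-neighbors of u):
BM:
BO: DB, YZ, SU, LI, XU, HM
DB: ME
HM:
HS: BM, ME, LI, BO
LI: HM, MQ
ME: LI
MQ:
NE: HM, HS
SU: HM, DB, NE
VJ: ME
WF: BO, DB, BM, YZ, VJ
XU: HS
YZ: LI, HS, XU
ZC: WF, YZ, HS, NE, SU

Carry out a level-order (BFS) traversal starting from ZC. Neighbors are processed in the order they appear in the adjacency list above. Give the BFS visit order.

ZC, WF, YZ, HS, NE, SU, BO, DB, BM, VJ, LI, XU, ME, HM, MQ

Visit ZC; enqueue WF, YZ, HS, NE, SU → queue [WF, YZ, HS, NE, SU]
Visit WF; enqueue BO, DB, BM, VJ → queue [YZ, HS, NE, SU, BO, DB, BM, VJ]
Visit YZ; enqueue LI, XU → queue [HS, NE, SU, BO, DB, BM, VJ, LI, XU]
Visit HS; enqueue ME → queue [NE, SU, BO, DB, BM, VJ, LI, XU, ME]
Visit NE; enqueue HM → queue [SU, BO, DB, BM, VJ, LI, XU, ME, HM]
Visit SU → queue [BO, DB, BM, VJ, LI, XU, ME, HM]
Visit BO → queue [DB, BM, VJ, LI, XU, ME, HM]
Visit DB → queue [BM, VJ, LI, XU, ME, HM]
Visit BM → queue [VJ, LI, XU, ME, HM]
Visit VJ → queue [LI, XU, ME, HM]
Visit LI; enqueue MQ → queue [XU, ME, HM, MQ]
Visit XU → queue [ME, HM, MQ]
Visit ME → queue [HM, MQ]
Visit HM → queue [MQ]
Visit MQ → queue []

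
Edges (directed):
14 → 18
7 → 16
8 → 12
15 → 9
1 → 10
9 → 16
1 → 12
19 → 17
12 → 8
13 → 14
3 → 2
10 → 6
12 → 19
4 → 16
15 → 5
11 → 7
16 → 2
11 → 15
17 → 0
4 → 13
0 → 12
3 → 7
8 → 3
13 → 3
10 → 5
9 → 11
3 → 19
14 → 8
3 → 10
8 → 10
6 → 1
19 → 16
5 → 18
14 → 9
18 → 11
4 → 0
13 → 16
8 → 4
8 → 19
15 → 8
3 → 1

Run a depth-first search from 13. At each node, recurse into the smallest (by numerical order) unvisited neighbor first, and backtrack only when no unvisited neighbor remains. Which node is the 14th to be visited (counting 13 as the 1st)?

Visit 13
13 → 3
3 → 1
1 → 10
10 → 5
5 → 18
18 → 11
11 → 7
7 → 16
16 → 2
11 → 15
15 → 8
8 → 4
4 → 0
0 → 12
12 → 19
19 → 17
15 → 9
10 → 6
13 → 14

Visit order: 13, 3, 1, 10, 5, 18, 11, 7, 16, 2, 15, 8, 4, 0, 12, 19, 17, 9, 6, 14

0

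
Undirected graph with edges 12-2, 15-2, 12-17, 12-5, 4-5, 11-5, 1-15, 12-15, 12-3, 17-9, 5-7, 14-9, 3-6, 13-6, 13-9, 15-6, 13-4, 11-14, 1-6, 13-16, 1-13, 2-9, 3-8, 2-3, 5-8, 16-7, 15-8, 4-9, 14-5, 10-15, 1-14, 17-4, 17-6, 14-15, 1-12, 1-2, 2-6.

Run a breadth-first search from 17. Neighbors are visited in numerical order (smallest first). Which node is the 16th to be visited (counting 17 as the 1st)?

Visit 17; enqueue 4, 6, 9, 12 → queue [4, 6, 9, 12]
Visit 4; enqueue 5, 13 → queue [6, 9, 12, 5, 13]
Visit 6; enqueue 1, 2, 3, 15 → queue [9, 12, 5, 13, 1, 2, 3, 15]
Visit 9; enqueue 14 → queue [12, 5, 13, 1, 2, 3, 15, 14]
Visit 12 → queue [5, 13, 1, 2, 3, 15, 14]
Visit 5; enqueue 7, 8, 11 → queue [13, 1, 2, 3, 15, 14, 7, 8, 11]
Visit 13; enqueue 16 → queue [1, 2, 3, 15, 14, 7, 8, 11, 16]
Visit 1 → queue [2, 3, 15, 14, 7, 8, 11, 16]
Visit 2 → queue [3, 15, 14, 7, 8, 11, 16]
Visit 3 → queue [15, 14, 7, 8, 11, 16]
Visit 15; enqueue 10 → queue [14, 7, 8, 11, 16, 10]
Visit 14 → queue [7, 8, 11, 16, 10]
Visit 7 → queue [8, 11, 16, 10]
Visit 8 → queue [11, 16, 10]
Visit 11 → queue [16, 10]
Visit 16 → queue [10]
Visit 10 → queue []

Visit order: 17, 4, 6, 9, 12, 5, 13, 1, 2, 3, 15, 14, 7, 8, 11, 16, 10

16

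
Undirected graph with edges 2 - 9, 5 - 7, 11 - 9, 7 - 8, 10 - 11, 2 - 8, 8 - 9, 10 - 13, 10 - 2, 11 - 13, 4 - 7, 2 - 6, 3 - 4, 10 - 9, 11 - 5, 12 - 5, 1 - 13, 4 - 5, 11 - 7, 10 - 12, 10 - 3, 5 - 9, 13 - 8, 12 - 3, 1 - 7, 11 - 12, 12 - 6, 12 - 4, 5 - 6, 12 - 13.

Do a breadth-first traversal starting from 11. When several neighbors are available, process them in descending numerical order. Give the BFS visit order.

Visit 11; enqueue 13, 12, 10, 9, 7, 5 → queue [13, 12, 10, 9, 7, 5]
Visit 13; enqueue 8, 1 → queue [12, 10, 9, 7, 5, 8, 1]
Visit 12; enqueue 6, 4, 3 → queue [10, 9, 7, 5, 8, 1, 6, 4, 3]
Visit 10; enqueue 2 → queue [9, 7, 5, 8, 1, 6, 4, 3, 2]
Visit 9 → queue [7, 5, 8, 1, 6, 4, 3, 2]
Visit 7 → queue [5, 8, 1, 6, 4, 3, 2]
Visit 5 → queue [8, 1, 6, 4, 3, 2]
Visit 8 → queue [1, 6, 4, 3, 2]
Visit 1 → queue [6, 4, 3, 2]
Visit 6 → queue [4, 3, 2]
Visit 4 → queue [3, 2]
Visit 3 → queue [2]
Visit 2 → queue []

11 -> 13 -> 12 -> 10 -> 9 -> 7 -> 5 -> 8 -> 1 -> 6 -> 4 -> 3 -> 2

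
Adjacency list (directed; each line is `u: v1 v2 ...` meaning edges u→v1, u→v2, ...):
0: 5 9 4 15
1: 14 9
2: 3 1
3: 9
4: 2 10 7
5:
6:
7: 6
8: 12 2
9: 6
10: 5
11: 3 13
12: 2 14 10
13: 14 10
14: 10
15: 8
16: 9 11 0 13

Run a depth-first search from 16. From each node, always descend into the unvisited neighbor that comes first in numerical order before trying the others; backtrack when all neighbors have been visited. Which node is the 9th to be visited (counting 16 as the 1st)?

10

Visit 16
16 → 0
0 → 4
4 → 2
2 → 1
1 → 9
9 → 6
1 → 14
14 → 10
10 → 5
2 → 3
4 → 7
0 → 15
15 → 8
8 → 12
16 → 11
11 → 13

Visit order: 16, 0, 4, 2, 1, 9, 6, 14, 10, 5, 3, 7, 15, 8, 12, 11, 13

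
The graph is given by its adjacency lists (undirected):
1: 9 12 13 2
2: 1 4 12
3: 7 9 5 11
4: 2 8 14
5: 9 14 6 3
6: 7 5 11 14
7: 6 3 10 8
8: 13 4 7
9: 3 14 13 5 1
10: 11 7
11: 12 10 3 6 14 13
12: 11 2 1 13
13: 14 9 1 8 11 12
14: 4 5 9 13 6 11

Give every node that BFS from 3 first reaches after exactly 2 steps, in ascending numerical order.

1, 6, 8, 10, 12, 13, 14

Level 0: 3
Level 1: 5, 7, 9, 11
Level 2: 1, 6, 8, 10, 12, 13, 14
Level 3: 2, 4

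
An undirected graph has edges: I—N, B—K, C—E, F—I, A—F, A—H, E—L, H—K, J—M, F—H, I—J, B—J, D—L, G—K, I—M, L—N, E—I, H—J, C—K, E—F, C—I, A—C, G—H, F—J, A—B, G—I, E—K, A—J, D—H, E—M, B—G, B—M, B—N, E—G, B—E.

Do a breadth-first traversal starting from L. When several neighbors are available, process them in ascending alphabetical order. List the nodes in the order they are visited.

Visit L; enqueue D, E, N → queue [D, E, N]
Visit D; enqueue H → queue [E, N, H]
Visit E; enqueue B, C, F, G, I, K, M → queue [N, H, B, C, F, G, I, K, M]
Visit N → queue [H, B, C, F, G, I, K, M]
Visit H; enqueue A, J → queue [B, C, F, G, I, K, M, A, J]
Visit B → queue [C, F, G, I, K, M, A, J]
Visit C → queue [F, G, I, K, M, A, J]
Visit F → queue [G, I, K, M, A, J]
Visit G → queue [I, K, M, A, J]
Visit I → queue [K, M, A, J]
Visit K → queue [M, A, J]
Visit M → queue [A, J]
Visit A → queue [J]
Visit J → queue []

L → D → E → N → H → B → C → F → G → I → K → M → A → J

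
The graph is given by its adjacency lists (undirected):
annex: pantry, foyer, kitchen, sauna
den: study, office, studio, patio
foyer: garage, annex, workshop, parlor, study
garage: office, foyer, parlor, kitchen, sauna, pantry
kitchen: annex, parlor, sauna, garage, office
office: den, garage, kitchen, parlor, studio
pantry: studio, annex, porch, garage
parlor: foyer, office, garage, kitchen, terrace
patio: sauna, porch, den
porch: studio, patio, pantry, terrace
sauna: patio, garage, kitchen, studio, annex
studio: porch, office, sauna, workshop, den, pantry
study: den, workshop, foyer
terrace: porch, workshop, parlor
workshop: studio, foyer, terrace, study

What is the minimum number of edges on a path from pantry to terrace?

Level 0: pantry
Level 1: annex, garage, porch, studio
Level 2: den, foyer, kitchen, office, parlor, patio, sauna, terrace, workshop
Level 3: study
terrace first appears at level 2.

2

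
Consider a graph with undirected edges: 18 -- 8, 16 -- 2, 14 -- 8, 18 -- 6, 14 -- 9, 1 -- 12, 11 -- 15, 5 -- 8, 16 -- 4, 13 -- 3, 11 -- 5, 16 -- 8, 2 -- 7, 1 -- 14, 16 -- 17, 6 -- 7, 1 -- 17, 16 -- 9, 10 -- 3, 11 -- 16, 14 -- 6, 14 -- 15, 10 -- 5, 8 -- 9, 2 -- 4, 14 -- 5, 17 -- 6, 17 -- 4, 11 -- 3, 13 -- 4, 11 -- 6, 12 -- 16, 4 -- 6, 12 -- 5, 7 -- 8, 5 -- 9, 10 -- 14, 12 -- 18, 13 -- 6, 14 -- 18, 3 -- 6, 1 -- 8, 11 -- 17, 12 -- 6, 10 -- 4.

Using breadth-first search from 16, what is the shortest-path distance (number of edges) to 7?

2

Level 0: 16
Level 1: 2, 4, 8, 9, 11, 12, 17
Level 2: 1, 3, 5, 6, 7, 10, 13, 14, 15, 18
7 first appears at level 2.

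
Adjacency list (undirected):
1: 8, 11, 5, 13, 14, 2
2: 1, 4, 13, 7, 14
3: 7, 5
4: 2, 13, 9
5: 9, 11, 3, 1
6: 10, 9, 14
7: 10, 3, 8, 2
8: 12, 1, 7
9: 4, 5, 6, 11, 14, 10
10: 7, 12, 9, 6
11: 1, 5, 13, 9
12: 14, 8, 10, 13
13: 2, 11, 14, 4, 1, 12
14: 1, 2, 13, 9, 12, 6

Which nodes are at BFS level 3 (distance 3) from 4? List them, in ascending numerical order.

Level 0: 4
Level 1: 2, 9, 13
Level 2: 1, 5, 6, 7, 10, 11, 12, 14
Level 3: 3, 8

3, 8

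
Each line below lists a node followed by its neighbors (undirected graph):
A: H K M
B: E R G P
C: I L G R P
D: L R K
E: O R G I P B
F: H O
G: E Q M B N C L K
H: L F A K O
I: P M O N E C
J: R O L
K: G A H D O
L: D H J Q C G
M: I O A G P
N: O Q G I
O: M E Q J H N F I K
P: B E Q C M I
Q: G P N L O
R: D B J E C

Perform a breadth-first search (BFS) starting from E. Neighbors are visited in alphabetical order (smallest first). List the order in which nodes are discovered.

Visit E; enqueue B, G, I, O, P, R → queue [B, G, I, O, P, R]
Visit B → queue [G, I, O, P, R]
Visit G; enqueue C, K, L, M, N, Q → queue [I, O, P, R, C, K, L, M, N, Q]
Visit I → queue [O, P, R, C, K, L, M, N, Q]
Visit O; enqueue F, H, J → queue [P, R, C, K, L, M, N, Q, F, H, J]
Visit P → queue [R, C, K, L, M, N, Q, F, H, J]
Visit R; enqueue D → queue [C, K, L, M, N, Q, F, H, J, D]
Visit C → queue [K, L, M, N, Q, F, H, J, D]
Visit K; enqueue A → queue [L, M, N, Q, F, H, J, D, A]
Visit L → queue [M, N, Q, F, H, J, D, A]
Visit M → queue [N, Q, F, H, J, D, A]
Visit N → queue [Q, F, H, J, D, A]
Visit Q → queue [F, H, J, D, A]
Visit F → queue [H, J, D, A]
Visit H → queue [J, D, A]
Visit J → queue [D, A]
Visit D → queue [A]
Visit A → queue []

E, B, G, I, O, P, R, C, K, L, M, N, Q, F, H, J, D, A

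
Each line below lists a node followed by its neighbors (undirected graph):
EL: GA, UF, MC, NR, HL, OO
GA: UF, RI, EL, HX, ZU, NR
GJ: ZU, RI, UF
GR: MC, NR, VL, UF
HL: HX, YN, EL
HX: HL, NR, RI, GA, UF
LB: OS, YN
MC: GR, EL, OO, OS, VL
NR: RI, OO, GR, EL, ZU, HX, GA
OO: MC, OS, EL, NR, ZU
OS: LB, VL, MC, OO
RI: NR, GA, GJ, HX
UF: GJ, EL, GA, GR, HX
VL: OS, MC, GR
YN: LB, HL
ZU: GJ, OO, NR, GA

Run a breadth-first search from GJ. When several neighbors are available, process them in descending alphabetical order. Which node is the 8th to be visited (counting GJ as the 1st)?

HX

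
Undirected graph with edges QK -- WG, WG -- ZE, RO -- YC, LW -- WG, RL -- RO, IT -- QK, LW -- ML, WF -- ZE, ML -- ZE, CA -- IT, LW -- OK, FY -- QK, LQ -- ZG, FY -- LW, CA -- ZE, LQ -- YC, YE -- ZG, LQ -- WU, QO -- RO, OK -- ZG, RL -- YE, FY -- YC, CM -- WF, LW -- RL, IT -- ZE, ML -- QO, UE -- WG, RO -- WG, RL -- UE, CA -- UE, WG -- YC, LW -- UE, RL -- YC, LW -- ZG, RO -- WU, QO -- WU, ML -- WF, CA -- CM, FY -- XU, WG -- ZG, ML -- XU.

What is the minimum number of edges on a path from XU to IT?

3

Level 0: XU
Level 1: FY, ML
Level 2: LW, QK, QO, WF, YC, ZE
Level 3: CA, CM, IT, LQ, OK, RL, RO, UE, WG, WU, ZG
Level 4: YE
IT first appears at level 3.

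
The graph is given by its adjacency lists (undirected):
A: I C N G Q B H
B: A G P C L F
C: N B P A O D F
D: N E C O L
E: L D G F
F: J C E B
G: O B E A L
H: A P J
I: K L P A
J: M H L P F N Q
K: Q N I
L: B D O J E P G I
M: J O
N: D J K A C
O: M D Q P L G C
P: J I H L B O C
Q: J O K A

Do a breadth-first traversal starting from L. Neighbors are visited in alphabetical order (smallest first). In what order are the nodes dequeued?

L → B → D → E → G → I → J → O → P → A → C → F → N → K → H → M → Q

Visit L; enqueue B, D, E, G, I, J, O, P → queue [B, D, E, G, I, J, O, P]
Visit B; enqueue A, C, F → queue [D, E, G, I, J, O, P, A, C, F]
Visit D; enqueue N → queue [E, G, I, J, O, P, A, C, F, N]
Visit E → queue [G, I, J, O, P, A, C, F, N]
Visit G → queue [I, J, O, P, A, C, F, N]
Visit I; enqueue K → queue [J, O, P, A, C, F, N, K]
Visit J; enqueue H, M, Q → queue [O, P, A, C, F, N, K, H, M, Q]
Visit O → queue [P, A, C, F, N, K, H, M, Q]
Visit P → queue [A, C, F, N, K, H, M, Q]
Visit A → queue [C, F, N, K, H, M, Q]
Visit C → queue [F, N, K, H, M, Q]
Visit F → queue [N, K, H, M, Q]
Visit N → queue [K, H, M, Q]
Visit K → queue [H, M, Q]
Visit H → queue [M, Q]
Visit M → queue [Q]
Visit Q → queue []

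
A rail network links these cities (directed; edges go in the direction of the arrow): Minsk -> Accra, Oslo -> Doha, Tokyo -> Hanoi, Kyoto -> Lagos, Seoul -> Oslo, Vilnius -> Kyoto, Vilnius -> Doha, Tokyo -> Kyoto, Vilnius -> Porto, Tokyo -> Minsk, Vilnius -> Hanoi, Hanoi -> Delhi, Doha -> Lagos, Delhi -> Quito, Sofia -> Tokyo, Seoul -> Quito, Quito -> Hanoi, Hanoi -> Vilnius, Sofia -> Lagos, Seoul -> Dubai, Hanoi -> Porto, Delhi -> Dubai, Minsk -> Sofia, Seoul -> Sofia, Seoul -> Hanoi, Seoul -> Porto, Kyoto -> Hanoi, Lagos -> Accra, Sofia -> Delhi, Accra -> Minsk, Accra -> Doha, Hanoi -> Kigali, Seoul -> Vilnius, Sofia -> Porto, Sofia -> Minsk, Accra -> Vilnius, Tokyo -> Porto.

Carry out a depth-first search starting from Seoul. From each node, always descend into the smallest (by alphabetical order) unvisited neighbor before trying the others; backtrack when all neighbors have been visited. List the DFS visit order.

Seoul -> Dubai -> Hanoi -> Delhi -> Quito -> Kigali -> Porto -> Vilnius -> Doha -> Lagos -> Accra -> Minsk -> Sofia -> Tokyo -> Kyoto -> Oslo

Visit Seoul
Seoul → Dubai
Seoul → Hanoi
Hanoi → Delhi
Delhi → Quito
Hanoi → Kigali
Hanoi → Porto
Hanoi → Vilnius
Vilnius → Doha
Doha → Lagos
Lagos → Accra
Accra → Minsk
Minsk → Sofia
Sofia → Tokyo
Tokyo → Kyoto
Seoul → Oslo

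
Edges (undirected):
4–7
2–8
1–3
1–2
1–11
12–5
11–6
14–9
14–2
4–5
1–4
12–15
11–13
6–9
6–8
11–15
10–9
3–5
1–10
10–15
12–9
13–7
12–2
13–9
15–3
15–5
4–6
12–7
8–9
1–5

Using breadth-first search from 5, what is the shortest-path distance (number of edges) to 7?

2

Level 0: 5
Level 1: 1, 3, 4, 12, 15
Level 2: 2, 6, 7, 9, 10, 11
Level 3: 8, 13, 14
7 first appears at level 2.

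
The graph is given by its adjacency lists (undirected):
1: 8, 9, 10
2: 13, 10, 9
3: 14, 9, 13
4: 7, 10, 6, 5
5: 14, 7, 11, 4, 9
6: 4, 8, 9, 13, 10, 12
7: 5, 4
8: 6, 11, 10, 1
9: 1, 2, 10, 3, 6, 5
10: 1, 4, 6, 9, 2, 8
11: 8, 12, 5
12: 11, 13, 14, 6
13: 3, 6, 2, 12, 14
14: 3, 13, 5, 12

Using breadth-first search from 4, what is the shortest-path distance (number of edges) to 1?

2

Level 0: 4
Level 1: 5, 6, 7, 10
Level 2: 1, 2, 8, 9, 11, 12, 13, 14
Level 3: 3
1 first appears at level 2.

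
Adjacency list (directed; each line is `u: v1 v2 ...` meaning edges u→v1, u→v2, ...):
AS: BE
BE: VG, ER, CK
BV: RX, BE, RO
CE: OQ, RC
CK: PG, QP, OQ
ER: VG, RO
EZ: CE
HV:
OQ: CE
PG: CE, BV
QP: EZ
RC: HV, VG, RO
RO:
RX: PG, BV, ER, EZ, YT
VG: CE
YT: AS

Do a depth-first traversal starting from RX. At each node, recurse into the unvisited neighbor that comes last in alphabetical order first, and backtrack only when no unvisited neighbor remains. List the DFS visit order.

RX, YT, AS, BE, VG, CE, RC, RO, HV, OQ, ER, CK, QP, EZ, PG, BV

Visit RX
RX → YT
YT → AS
AS → BE
BE → VG
VG → CE
CE → RC
RC → RO
RC → HV
CE → OQ
BE → ER
BE → CK
CK → QP
QP → EZ
CK → PG
PG → BV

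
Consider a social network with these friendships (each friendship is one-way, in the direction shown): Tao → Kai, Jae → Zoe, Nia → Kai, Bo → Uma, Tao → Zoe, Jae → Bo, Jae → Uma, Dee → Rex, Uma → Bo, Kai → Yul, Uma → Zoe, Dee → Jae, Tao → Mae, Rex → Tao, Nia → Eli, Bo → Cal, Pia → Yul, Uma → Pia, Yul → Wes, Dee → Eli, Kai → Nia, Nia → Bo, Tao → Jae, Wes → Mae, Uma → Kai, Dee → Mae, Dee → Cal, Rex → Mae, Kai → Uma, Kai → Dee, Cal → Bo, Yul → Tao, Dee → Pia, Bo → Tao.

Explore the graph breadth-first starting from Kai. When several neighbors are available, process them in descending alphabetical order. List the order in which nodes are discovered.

Visit Kai; enqueue Yul, Uma, Nia, Dee → queue [Yul, Uma, Nia, Dee]
Visit Yul; enqueue Wes, Tao → queue [Uma, Nia, Dee, Wes, Tao]
Visit Uma; enqueue Zoe, Pia, Bo → queue [Nia, Dee, Wes, Tao, Zoe, Pia, Bo]
Visit Nia; enqueue Eli → queue [Dee, Wes, Tao, Zoe, Pia, Bo, Eli]
Visit Dee; enqueue Rex, Mae, Jae, Cal → queue [Wes, Tao, Zoe, Pia, Bo, Eli, Rex, Mae, Jae, Cal]
Visit Wes → queue [Tao, Zoe, Pia, Bo, Eli, Rex, Mae, Jae, Cal]
Visit Tao → queue [Zoe, Pia, Bo, Eli, Rex, Mae, Jae, Cal]
Visit Zoe → queue [Pia, Bo, Eli, Rex, Mae, Jae, Cal]
Visit Pia → queue [Bo, Eli, Rex, Mae, Jae, Cal]
Visit Bo → queue [Eli, Rex, Mae, Jae, Cal]
Visit Eli → queue [Rex, Mae, Jae, Cal]
Visit Rex → queue [Mae, Jae, Cal]
Visit Mae → queue [Jae, Cal]
Visit Jae → queue [Cal]
Visit Cal → queue []

Kai, Yul, Uma, Nia, Dee, Wes, Tao, Zoe, Pia, Bo, Eli, Rex, Mae, Jae, Cal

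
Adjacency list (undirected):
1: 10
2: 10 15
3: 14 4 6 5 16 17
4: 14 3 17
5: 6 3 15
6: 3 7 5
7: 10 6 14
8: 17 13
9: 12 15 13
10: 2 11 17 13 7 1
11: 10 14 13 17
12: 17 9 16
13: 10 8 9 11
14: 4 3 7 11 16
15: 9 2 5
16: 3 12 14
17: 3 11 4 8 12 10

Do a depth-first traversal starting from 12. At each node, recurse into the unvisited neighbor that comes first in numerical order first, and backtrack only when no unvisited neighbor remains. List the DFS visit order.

12 → 9 → 13 → 8 → 17 → 3 → 4 → 14 → 7 → 6 → 5 → 15 → 2 → 10 → 1 → 11 → 16

Visit 12
12 → 9
9 → 13
13 → 8
8 → 17
17 → 3
3 → 4
4 → 14
14 → 7
7 → 6
6 → 5
5 → 15
15 → 2
2 → 10
10 → 1
10 → 11
14 → 16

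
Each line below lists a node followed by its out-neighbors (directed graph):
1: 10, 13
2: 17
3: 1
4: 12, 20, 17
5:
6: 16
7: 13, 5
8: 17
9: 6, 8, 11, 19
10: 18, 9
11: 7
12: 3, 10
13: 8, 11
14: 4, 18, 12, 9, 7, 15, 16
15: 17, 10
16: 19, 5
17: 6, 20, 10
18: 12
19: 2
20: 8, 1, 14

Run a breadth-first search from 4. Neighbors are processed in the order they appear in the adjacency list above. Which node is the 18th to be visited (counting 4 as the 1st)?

19

Visit 4; enqueue 12, 20, 17 → queue [12, 20, 17]
Visit 12; enqueue 3, 10 → queue [20, 17, 3, 10]
Visit 20; enqueue 8, 1, 14 → queue [17, 3, 10, 8, 1, 14]
Visit 17; enqueue 6 → queue [3, 10, 8, 1, 14, 6]
Visit 3 → queue [10, 8, 1, 14, 6]
Visit 10; enqueue 18, 9 → queue [8, 1, 14, 6, 18, 9]
Visit 8 → queue [1, 14, 6, 18, 9]
Visit 1; enqueue 13 → queue [14, 6, 18, 9, 13]
Visit 14; enqueue 7, 15, 16 → queue [6, 18, 9, 13, 7, 15, 16]
Visit 6 → queue [18, 9, 13, 7, 15, 16]
Visit 18 → queue [9, 13, 7, 15, 16]
Visit 9; enqueue 11, 19 → queue [13, 7, 15, 16, 11, 19]
Visit 13 → queue [7, 15, 16, 11, 19]
Visit 7; enqueue 5 → queue [15, 16, 11, 19, 5]
Visit 15 → queue [16, 11, 19, 5]
Visit 16 → queue [11, 19, 5]
Visit 11 → queue [19, 5]
Visit 19; enqueue 2 → queue [5, 2]
Visit 5 → queue [2]
Visit 2 → queue []

Visit order: 4, 12, 20, 17, 3, 10, 8, 1, 14, 6, 18, 9, 13, 7, 15, 16, 11, 19, 5, 2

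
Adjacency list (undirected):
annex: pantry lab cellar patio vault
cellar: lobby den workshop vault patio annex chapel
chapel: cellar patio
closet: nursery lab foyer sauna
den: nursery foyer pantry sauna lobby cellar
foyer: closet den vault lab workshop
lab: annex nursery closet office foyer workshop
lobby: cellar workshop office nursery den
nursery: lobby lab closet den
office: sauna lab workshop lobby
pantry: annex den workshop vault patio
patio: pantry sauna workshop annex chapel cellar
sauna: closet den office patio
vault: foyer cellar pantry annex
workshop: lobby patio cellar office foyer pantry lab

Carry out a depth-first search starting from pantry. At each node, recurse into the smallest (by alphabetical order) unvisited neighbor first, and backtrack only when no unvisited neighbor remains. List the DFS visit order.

Visit pantry
pantry → annex
annex → cellar
cellar → chapel
chapel → patio
patio → sauna
sauna → closet
closet → foyer
foyer → den
den → lobby
lobby → nursery
nursery → lab
lab → office
office → workshop
foyer → vault

pantry → annex → cellar → chapel → patio → sauna → closet → foyer → den → lobby → nursery → lab → office → workshop → vault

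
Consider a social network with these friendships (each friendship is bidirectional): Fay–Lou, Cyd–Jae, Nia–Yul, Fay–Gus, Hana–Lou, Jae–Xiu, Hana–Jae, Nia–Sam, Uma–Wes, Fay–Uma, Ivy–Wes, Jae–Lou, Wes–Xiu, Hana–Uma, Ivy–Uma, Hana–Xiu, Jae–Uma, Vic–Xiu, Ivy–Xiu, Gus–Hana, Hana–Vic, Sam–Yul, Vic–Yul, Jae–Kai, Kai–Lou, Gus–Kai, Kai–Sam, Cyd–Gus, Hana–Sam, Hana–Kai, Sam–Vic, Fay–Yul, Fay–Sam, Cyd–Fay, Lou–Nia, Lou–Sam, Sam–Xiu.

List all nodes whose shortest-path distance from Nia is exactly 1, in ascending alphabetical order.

Lou, Sam, Yul

Level 0: Nia
Level 1: Lou, Sam, Yul
Level 2: Fay, Hana, Jae, Kai, Vic, Xiu
Level 3: Cyd, Gus, Ivy, Uma, Wes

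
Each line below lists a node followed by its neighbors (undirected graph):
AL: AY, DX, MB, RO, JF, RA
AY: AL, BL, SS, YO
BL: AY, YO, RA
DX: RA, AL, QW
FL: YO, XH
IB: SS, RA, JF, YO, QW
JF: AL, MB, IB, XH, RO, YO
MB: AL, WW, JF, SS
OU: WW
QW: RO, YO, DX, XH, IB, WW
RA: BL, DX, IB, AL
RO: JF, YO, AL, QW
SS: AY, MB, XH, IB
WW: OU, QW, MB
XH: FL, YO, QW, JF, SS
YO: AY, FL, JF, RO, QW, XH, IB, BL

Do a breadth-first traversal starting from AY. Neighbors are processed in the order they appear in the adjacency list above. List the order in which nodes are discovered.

Visit AY; enqueue AL, BL, SS, YO → queue [AL, BL, SS, YO]
Visit AL; enqueue DX, MB, RO, JF, RA → queue [BL, SS, YO, DX, MB, RO, JF, RA]
Visit BL → queue [SS, YO, DX, MB, RO, JF, RA]
Visit SS; enqueue XH, IB → queue [YO, DX, MB, RO, JF, RA, XH, IB]
Visit YO; enqueue FL, QW → queue [DX, MB, RO, JF, RA, XH, IB, FL, QW]
Visit DX → queue [MB, RO, JF, RA, XH, IB, FL, QW]
Visit MB; enqueue WW → queue [RO, JF, RA, XH, IB, FL, QW, WW]
Visit RO → queue [JF, RA, XH, IB, FL, QW, WW]
Visit JF → queue [RA, XH, IB, FL, QW, WW]
Visit RA → queue [XH, IB, FL, QW, WW]
Visit XH → queue [IB, FL, QW, WW]
Visit IB → queue [FL, QW, WW]
Visit FL → queue [QW, WW]
Visit QW → queue [WW]
Visit WW; enqueue OU → queue [OU]
Visit OU → queue []

AY, AL, BL, SS, YO, DX, MB, RO, JF, RA, XH, IB, FL, QW, WW, OU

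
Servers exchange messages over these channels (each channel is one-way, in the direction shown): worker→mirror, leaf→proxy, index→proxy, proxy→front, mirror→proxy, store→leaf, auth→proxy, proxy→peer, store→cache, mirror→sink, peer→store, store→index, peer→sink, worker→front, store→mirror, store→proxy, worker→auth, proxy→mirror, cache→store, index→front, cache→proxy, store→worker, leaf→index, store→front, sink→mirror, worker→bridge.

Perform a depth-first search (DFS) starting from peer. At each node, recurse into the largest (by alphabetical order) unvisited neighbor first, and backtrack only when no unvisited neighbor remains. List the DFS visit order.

Visit peer
peer → store
store → worker
worker → mirror
mirror → sink
mirror → proxy
proxy → front
worker → bridge
worker → auth
store → leaf
leaf → index
store → cache

peer → store → worker → mirror → sink → proxy → front → bridge → auth → leaf → index → cache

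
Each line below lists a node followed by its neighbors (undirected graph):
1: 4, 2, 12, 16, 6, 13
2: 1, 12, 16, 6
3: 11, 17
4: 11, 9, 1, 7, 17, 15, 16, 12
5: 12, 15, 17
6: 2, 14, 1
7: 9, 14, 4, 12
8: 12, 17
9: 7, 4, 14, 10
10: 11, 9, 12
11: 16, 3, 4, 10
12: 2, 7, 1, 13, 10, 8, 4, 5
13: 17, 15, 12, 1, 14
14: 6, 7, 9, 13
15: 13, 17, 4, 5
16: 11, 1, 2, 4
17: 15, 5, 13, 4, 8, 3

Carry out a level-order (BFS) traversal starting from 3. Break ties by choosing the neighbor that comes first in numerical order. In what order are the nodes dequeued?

3 → 11 → 17 → 4 → 10 → 16 → 5 → 8 → 13 → 15 → 1 → 7 → 9 → 12 → 2 → 14 → 6

Visit 3; enqueue 11, 17 → queue [11, 17]
Visit 11; enqueue 4, 10, 16 → queue [17, 4, 10, 16]
Visit 17; enqueue 5, 8, 13, 15 → queue [4, 10, 16, 5, 8, 13, 15]
Visit 4; enqueue 1, 7, 9, 12 → queue [10, 16, 5, 8, 13, 15, 1, 7, 9, 12]
Visit 10 → queue [16, 5, 8, 13, 15, 1, 7, 9, 12]
Visit 16; enqueue 2 → queue [5, 8, 13, 15, 1, 7, 9, 12, 2]
Visit 5 → queue [8, 13, 15, 1, 7, 9, 12, 2]
Visit 8 → queue [13, 15, 1, 7, 9, 12, 2]
Visit 13; enqueue 14 → queue [15, 1, 7, 9, 12, 2, 14]
Visit 15 → queue [1, 7, 9, 12, 2, 14]
Visit 1; enqueue 6 → queue [7, 9, 12, 2, 14, 6]
Visit 7 → queue [9, 12, 2, 14, 6]
Visit 9 → queue [12, 2, 14, 6]
Visit 12 → queue [2, 14, 6]
Visit 2 → queue [14, 6]
Visit 14 → queue [6]
Visit 6 → queue []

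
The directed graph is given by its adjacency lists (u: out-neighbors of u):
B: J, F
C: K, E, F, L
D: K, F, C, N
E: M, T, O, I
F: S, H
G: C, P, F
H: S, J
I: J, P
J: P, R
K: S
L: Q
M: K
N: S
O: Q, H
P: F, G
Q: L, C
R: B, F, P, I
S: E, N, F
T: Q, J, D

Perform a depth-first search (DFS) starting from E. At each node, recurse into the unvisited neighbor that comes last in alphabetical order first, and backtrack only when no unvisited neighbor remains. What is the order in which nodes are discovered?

E -> T -> Q -> L -> C -> K -> S -> N -> F -> H -> J -> R -> P -> G -> I -> B -> D -> O -> M

Visit E
E → T
T → Q
Q → L
Q → C
C → K
K → S
S → N
S → F
F → H
H → J
J → R
R → P
P → G
R → I
R → B
T → D
E → O
E → M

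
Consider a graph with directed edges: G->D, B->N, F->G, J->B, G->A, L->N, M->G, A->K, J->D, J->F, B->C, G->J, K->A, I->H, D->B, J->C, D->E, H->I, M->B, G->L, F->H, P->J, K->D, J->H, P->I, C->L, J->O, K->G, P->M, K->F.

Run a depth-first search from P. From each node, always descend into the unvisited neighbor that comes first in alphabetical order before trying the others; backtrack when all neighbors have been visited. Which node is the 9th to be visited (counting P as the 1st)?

Visit P
P → I
I → H
P → J
J → B
B → C
C → L
L → N
J → D
D → E
J → F
F → G
G → A
A → K
J → O
P → M

Visit order: P, I, H, J, B, C, L, N, D, E, F, G, A, K, O, M

D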